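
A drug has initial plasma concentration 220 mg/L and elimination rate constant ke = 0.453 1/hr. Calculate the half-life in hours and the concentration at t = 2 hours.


t_half = ln(2) / ke = 0.693147 / 0.453 = 1.53 hr
C(t) = C0 * exp(-ke*t) = 220 * exp(-0.453*2)
C(2) = 88.91 mg/L


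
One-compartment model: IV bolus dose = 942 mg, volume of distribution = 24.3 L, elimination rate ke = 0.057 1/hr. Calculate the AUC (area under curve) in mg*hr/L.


C0 = Dose/Vd = 942/24.3 = 38.7654 mg/L
AUC = C0/ke = 38.7654/0.057
AUC = 680.1 mg*hr/L


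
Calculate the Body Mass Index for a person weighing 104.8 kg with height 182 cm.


BMI = weight / height^2
height = 182 cm = 1.82 m
BMI = 104.8 / 1.82^2
BMI = 31.64 kg/m^2


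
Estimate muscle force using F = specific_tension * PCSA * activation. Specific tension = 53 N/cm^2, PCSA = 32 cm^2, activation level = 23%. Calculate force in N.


F = sigma * PCSA * activation
F = 53 * 32 * 0.23
F = 390.1 N


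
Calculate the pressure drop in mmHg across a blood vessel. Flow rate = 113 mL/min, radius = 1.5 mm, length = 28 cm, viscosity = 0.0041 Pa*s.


dP = 8*mu*L*Q / (pi*r^4)
Q = 113 mL/min = 1.88333e-06 m^3/s
dP = 1087.54 Pa = 1087.54 / 133.322 mmHg = 8.157 mmHg


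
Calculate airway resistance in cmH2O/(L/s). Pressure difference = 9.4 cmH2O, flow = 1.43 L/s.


R = dP / flow
R = 9.4 / 1.43
R = 6.573 cmH2O/(L/s)


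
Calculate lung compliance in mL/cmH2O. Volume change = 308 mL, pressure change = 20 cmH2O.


C = dV / dP
C = 308 / 20
C = 15.4 mL/cmH2O


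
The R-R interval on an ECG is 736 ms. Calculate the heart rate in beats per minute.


HR = 60 / RR_interval(s)
RR = 736 ms = 0.736 s
HR = 60 / 0.736 = 81.52 bpm


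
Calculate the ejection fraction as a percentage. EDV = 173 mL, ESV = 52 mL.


SV = EDV - ESV = 173 - 52 = 121 mL
EF = SV/EDV * 100 = 121/173 * 100
EF = 69.94%


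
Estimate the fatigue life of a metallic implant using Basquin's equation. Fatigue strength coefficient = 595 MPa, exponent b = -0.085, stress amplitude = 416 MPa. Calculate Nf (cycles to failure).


sigma_a = sigma_f' * (2Nf)^b
2Nf = (sigma_a/sigma_f')^(1/b)
2Nf = (416/595)^(1/-0.085)
2Nf = 67.377261
Nf = 33.69


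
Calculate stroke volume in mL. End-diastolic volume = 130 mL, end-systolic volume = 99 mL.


SV = EDV - ESV
SV = 130 - 99
SV = 31 mL


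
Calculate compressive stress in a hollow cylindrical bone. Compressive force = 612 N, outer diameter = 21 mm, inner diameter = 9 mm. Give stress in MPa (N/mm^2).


A = pi*(r_o^2 - r_i^2)
r_o = 10.5 mm, r_i = 4.5 mm
A = 282.743 mm^2
sigma = F/A = 612 / 282.743
sigma = 2.165 MPa


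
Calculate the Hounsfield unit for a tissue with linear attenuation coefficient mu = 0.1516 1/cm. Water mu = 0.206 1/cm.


HU = ((mu_tissue - mu_water) / mu_water) * 1000
HU = ((0.1516 - 0.206) / 0.206) * 1000
HU = -264.1


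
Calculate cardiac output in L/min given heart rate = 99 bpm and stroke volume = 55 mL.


CO = HR * SV
CO = 99 * 55 / 1000
CO = 5.445 L/min


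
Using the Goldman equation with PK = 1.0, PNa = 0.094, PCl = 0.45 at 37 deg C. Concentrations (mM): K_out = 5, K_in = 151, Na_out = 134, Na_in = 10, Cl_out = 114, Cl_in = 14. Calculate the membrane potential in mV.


Vm = (RT/F)*ln((PK*Ko + PNa*Nao + PCl*Cli)/(PK*Ki + PNa*Nai + PCl*Clo))
Numer = 23.896, Denom = 203.24
Vm = -57.21 mV


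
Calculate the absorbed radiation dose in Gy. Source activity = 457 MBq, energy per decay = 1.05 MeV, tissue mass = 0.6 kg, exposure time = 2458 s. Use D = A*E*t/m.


A = 457 MBq = 4.5700e+08 Bq
E = 1.05 MeV = 1.6821e-13 J
D = A*E*t/m = 4.5700e+08*1.6821e-13*2458/0.6
D = 0.3149 Gy


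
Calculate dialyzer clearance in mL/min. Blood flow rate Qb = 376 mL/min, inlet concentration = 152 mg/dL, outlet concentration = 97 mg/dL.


K = Qb * (Cb_in - Cb_out) / Cb_in
K = 376 * (152 - 97) / 152
K = 136.1 mL/min


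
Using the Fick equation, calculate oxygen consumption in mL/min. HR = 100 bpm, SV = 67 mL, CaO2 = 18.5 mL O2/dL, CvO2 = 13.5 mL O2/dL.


CO = HR*SV = 100*67/1000 = 6.7 L/min
a-v O2 diff = 18.5 - 13.5 = 5 mL/dL
VO2 = CO * (CaO2-CvO2) * 10 dL/L
VO2 = 6.7 * 5 * 10
VO2 = 335 mL/min


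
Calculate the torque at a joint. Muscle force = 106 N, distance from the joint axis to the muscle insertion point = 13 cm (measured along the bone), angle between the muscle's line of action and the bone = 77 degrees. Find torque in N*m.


Torque = F * d * sin(theta)   (moment arm = d*sin(theta))
d = 13 cm = 0.13 m
Torque = 106 * 0.13 * sin(77)
Torque = 13.43 N*m


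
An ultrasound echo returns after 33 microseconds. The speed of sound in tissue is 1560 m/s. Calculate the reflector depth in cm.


depth = c * t / 2
t = 33 us = 3.3000e-05 s
depth = 1560 * 3.3000e-05 / 2
depth = 0.02574 m = 2.574 cm


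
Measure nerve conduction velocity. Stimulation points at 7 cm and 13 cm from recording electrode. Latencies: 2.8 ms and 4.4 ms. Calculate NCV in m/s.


Distance = (13 - 7) / 100 = 0.06 m
dt = (4.4 - 2.8) / 1000 = 0.0016 s
NCV = dist / dt = 37.5 m/s


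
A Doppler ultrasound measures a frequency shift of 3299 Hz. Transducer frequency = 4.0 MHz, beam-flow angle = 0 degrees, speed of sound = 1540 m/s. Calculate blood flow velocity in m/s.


v = fd * c / (2 * f0 * cos(theta))
v = 3299 * 1540 / (2 * 4.0000e+06 * cos(0))
v = 0.6351 m/s


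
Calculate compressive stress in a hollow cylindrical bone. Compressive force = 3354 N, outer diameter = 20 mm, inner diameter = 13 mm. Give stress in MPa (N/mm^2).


A = pi*(r_o^2 - r_i^2)
r_o = 10 mm, r_i = 6.5 mm
A = 181.427 mm^2
sigma = F/A = 3354 / 181.427
sigma = 18.49 MPa


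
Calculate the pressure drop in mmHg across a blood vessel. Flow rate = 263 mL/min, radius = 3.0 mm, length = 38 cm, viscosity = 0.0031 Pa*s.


dP = 8*mu*L*Q / (pi*r^4)
Q = 263 mL/min = 4.38333e-06 m^3/s
dP = 162.332 Pa = 162.332 / 133.322 mmHg = 1.218 mmHg


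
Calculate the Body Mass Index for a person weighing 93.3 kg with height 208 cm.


BMI = weight / height^2
height = 208 cm = 2.08 m
BMI = 93.3 / 2.08^2
BMI = 21.57 kg/m^2


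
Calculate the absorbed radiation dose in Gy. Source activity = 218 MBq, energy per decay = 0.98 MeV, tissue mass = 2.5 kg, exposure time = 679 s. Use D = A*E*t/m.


A = 218 MBq = 2.1800e+08 Bq
E = 0.98 MeV = 1.56996e-13 J
D = A*E*t/m = 2.1800e+08*1.56996e-13*679/2.5
D = 0.009296 Gy


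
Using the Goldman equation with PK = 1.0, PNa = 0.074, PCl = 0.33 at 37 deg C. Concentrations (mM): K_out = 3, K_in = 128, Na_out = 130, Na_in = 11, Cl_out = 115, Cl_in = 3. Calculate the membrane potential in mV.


Vm = (RT/F)*ln((PK*Ko + PNa*Nao + PCl*Cli)/(PK*Ki + PNa*Nai + PCl*Clo))
Numer = 13.61, Denom = 166.764
Vm = -66.97 mV


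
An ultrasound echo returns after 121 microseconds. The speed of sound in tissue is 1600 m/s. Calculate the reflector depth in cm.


depth = c * t / 2
t = 121 us = 1.2100e-04 s
depth = 1600 * 1.2100e-04 / 2
depth = 0.0968 m = 9.68 cm


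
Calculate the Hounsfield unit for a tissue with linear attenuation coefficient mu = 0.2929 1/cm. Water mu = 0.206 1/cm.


HU = ((mu_tissue - mu_water) / mu_water) * 1000
HU = ((0.2929 - 0.206) / 0.206) * 1000
HU = 421.8


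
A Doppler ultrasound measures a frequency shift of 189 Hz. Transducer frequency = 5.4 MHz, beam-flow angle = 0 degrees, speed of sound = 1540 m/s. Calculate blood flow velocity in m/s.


v = fd * c / (2 * f0 * cos(theta))
v = 189 * 1540 / (2 * 5.4000e+06 * cos(0))
v = 0.02695 m/s


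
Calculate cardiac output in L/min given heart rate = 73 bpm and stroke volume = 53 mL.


CO = HR * SV
CO = 73 * 53 / 1000
CO = 3.869 L/min


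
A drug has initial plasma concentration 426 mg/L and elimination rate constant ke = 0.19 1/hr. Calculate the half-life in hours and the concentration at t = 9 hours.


t_half = ln(2) / ke = 0.693147 / 0.19 = 3.648 hr
C(t) = C0 * exp(-ke*t) = 426 * exp(-0.19*9)
C(9) = 77.05 mg/L


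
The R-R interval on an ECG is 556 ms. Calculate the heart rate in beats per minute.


HR = 60 / RR_interval(s)
RR = 556 ms = 0.556 s
HR = 60 / 0.556 = 107.9 bpm


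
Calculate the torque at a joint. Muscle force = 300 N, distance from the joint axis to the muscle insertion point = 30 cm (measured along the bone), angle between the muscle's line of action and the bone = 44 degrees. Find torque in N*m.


Torque = F * d * sin(theta)   (moment arm = d*sin(theta))
d = 30 cm = 0.3 m
Torque = 300 * 0.3 * sin(44)
Torque = 62.52 N*m


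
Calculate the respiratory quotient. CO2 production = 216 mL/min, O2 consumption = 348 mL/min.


RQ = VCO2 / VO2
RQ = 216 / 348
RQ = 0.6207


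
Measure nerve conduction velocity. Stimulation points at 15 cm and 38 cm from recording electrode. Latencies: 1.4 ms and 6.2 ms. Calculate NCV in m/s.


Distance = (38 - 15) / 100 = 0.23 m
dt = (6.2 - 1.4) / 1000 = 0.0048 s
NCV = dist / dt = 47.92 m/s


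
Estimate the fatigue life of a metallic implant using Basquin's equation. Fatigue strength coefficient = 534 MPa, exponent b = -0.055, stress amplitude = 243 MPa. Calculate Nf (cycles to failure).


sigma_a = sigma_f' * (2Nf)^b
2Nf = (sigma_a/sigma_f')^(1/b)
2Nf = (243/534)^(1/-0.055)
2Nf = 1648161.2
Nf = 8.241e+05


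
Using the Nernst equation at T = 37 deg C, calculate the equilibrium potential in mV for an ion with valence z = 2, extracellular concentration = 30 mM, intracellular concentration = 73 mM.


E = (RT/(zF)) * ln(C_out/C_in)
T = 37 + 273.15 = 310.15 K
E = (8.314 * 310.15 / (2 * 96485)) * ln(30/73)
E = -11.88 mV


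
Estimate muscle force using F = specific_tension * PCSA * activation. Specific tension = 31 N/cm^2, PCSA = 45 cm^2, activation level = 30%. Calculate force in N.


F = sigma * PCSA * activation
F = 31 * 45 * 0.3
F = 418.5 N


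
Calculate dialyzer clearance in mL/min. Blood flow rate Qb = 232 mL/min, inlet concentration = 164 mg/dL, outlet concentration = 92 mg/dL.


K = Qb * (Cb_in - Cb_out) / Cb_in
K = 232 * (164 - 92) / 164
K = 101.9 mL/min


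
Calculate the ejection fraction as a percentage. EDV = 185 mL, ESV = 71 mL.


SV = EDV - ESV = 185 - 71 = 114 mL
EF = SV/EDV * 100 = 114/185 * 100
EF = 61.62%


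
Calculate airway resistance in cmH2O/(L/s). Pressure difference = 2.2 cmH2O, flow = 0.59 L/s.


R = dP / flow
R = 2.2 / 0.59
R = 3.729 cmH2O/(L/s)


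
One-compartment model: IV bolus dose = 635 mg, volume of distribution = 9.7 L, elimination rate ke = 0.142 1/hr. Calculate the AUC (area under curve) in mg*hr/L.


C0 = Dose/Vd = 635/9.7 = 65.4639 mg/L
AUC = C0/ke = 65.4639/0.142
AUC = 461 mg*hr/L


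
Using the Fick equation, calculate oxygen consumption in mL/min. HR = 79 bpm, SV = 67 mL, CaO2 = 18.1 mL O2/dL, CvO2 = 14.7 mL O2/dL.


CO = HR*SV = 79*67/1000 = 5.293 L/min
a-v O2 diff = 18.1 - 14.7 = 3.4 mL/dL
VO2 = CO * (CaO2-CvO2) * 10 dL/L
VO2 = 5.293 * 3.4 * 10
VO2 = 180 mL/min


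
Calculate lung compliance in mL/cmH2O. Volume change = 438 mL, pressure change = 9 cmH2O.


C = dV / dP
C = 438 / 9
C = 48.67 mL/cmH2O


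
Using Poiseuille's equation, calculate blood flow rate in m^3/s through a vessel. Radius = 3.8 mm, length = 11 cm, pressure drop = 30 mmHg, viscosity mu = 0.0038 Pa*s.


Q = pi*r^4*dP / (8*mu*L)
r = 0.0038 m, L = 0.11 m
dP = 30 mmHg = 3999.66 Pa
Q = 7.8350e-04 m^3/s


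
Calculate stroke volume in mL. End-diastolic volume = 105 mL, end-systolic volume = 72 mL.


SV = EDV - ESV
SV = 105 - 72
SV = 33 mL


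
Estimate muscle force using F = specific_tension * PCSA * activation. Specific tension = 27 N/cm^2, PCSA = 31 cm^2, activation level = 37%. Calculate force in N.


F = sigma * PCSA * activation
F = 27 * 31 * 0.37
F = 309.7 N


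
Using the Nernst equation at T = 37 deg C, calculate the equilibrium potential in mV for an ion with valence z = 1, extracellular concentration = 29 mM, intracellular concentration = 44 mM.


E = (RT/(zF)) * ln(C_out/C_in)
T = 37 + 273.15 = 310.15 K
E = (8.314 * 310.15 / (1 * 96485)) * ln(29/44)
E = -11.14 mV


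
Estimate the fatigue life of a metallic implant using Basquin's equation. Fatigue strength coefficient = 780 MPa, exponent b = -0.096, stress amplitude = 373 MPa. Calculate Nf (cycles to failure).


sigma_a = sigma_f' * (2Nf)^b
2Nf = (sigma_a/sigma_f')^(1/b)
2Nf = (373/780)^(1/-0.096)
2Nf = 2174.4618
Nf = 1087


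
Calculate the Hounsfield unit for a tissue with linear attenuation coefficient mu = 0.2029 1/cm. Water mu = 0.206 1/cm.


HU = ((mu_tissue - mu_water) / mu_water) * 1000
HU = ((0.2029 - 0.206) / 0.206) * 1000
HU = -15.05


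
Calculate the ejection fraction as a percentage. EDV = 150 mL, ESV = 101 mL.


SV = EDV - ESV = 150 - 101 = 49 mL
EF = SV/EDV * 100 = 49/150 * 100
EF = 32.67%


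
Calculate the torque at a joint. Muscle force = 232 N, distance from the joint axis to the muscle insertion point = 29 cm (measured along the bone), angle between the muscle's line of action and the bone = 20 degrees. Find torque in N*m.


Torque = F * d * sin(theta)   (moment arm = d*sin(theta))
d = 29 cm = 0.29 m
Torque = 232 * 0.29 * sin(20)
Torque = 23.01 N*m


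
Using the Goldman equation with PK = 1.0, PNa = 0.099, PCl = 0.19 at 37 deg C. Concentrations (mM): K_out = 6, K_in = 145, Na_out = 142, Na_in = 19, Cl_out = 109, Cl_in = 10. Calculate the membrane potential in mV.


Vm = (RT/F)*ln((PK*Ko + PNa*Nao + PCl*Cli)/(PK*Ki + PNa*Nai + PCl*Clo))
Numer = 21.958, Denom = 167.591
Vm = -54.32 mV


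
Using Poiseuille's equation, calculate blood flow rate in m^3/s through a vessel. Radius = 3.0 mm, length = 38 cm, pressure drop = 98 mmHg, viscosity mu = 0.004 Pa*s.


Q = pi*r^4*dP / (8*mu*L)
r = 0.003 m, L = 0.38 m
dP = 98 mmHg = 13065.556 Pa
Q = 2.7342e-04 m^3/s


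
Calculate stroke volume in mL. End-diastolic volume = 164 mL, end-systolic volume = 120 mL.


SV = EDV - ESV
SV = 164 - 120
SV = 44 mL


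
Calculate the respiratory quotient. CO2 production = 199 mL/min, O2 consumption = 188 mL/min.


RQ = VCO2 / VO2
RQ = 199 / 188
RQ = 1.059


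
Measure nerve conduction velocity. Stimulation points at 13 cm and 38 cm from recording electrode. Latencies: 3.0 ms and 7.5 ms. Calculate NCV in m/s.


Distance = (38 - 13) / 100 = 0.25 m
dt = (7.5 - 3.0) / 1000 = 0.0045 s
NCV = dist / dt = 55.56 m/s


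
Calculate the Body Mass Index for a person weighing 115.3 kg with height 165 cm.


BMI = weight / height^2
height = 165 cm = 1.65 m
BMI = 115.3 / 1.65^2
BMI = 42.35 kg/m^2


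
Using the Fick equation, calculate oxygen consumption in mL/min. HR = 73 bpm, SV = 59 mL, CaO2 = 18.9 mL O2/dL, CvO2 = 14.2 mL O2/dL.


CO = HR*SV = 73*59/1000 = 4.307 L/min
a-v O2 diff = 18.9 - 14.2 = 4.7 mL/dL
VO2 = CO * (CaO2-CvO2) * 10 dL/L
VO2 = 4.307 * 4.7 * 10
VO2 = 202.4 mL/min


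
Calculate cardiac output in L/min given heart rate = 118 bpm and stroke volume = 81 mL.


CO = HR * SV
CO = 118 * 81 / 1000
CO = 9.558 L/min


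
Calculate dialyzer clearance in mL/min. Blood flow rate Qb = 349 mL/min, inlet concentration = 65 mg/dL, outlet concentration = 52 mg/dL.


K = Qb * (Cb_in - Cb_out) / Cb_in
K = 349 * (65 - 52) / 65
K = 69.8 mL/min


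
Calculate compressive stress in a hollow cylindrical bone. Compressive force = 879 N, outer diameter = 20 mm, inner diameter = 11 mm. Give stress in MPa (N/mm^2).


A = pi*(r_o^2 - r_i^2)
r_o = 10 mm, r_i = 5.5 mm
A = 219.126 mm^2
sigma = F/A = 879 / 219.126
sigma = 4.011 MPa


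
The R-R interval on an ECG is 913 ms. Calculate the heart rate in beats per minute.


HR = 60 / RR_interval(s)
RR = 913 ms = 0.913 s
HR = 60 / 0.913 = 65.72 bpm


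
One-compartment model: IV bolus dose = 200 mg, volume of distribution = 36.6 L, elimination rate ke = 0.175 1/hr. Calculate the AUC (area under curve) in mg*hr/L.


C0 = Dose/Vd = 200/36.6 = 5.46448 mg/L
AUC = C0/ke = 5.46448/0.175
AUC = 31.23 mg*hr/L


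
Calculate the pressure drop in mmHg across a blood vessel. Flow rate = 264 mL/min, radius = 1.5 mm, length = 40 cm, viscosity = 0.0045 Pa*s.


dP = 8*mu*L*Q / (pi*r^4)
Q = 264 mL/min = 4.4e-06 m^3/s
dP = 3983.83 Pa = 3983.83 / 133.322 mmHg = 29.88 mmHg


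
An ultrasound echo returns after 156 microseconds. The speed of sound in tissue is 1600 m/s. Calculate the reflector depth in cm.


depth = c * t / 2
t = 156 us = 1.5600e-04 s
depth = 1600 * 1.5600e-04 / 2
depth = 0.1248 m = 12.48 cm


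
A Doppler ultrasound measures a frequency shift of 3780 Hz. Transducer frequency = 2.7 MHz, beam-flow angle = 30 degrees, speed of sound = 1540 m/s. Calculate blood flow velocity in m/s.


v = fd * c / (2 * f0 * cos(theta))
v = 3780 * 1540 / (2 * 2.7000e+06 * cos(30))
v = 1.245 m/s


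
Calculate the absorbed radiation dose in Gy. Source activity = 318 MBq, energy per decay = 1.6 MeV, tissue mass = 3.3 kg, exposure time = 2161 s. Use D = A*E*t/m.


A = 318 MBq = 3.1800e+08 Bq
E = 1.6 MeV = 2.5632e-13 J
D = A*E*t/m = 3.1800e+08*2.5632e-13*2161/3.3
D = 0.05338 Gy


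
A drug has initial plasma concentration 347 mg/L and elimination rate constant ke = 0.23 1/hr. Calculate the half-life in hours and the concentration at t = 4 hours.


t_half = ln(2) / ke = 0.693147 / 0.23 = 3.014 hr
C(t) = C0 * exp(-ke*t) = 347 * exp(-0.23*4)
C(4) = 138.3 mg/L


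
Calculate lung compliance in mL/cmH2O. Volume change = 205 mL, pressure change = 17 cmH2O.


C = dV / dP
C = 205 / 17
C = 12.06 mL/cmH2O


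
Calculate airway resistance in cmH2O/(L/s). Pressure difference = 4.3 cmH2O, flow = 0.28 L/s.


R = dP / flow
R = 4.3 / 0.28
R = 15.36 cmH2O/(L/s)


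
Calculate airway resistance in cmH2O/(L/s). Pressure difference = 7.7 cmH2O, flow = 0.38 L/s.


R = dP / flow
R = 7.7 / 0.38
R = 20.26 cmH2O/(L/s)


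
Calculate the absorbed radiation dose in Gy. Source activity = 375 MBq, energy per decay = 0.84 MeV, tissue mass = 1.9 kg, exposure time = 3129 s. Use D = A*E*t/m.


A = 375 MBq = 3.7500e+08 Bq
E = 0.84 MeV = 1.34568e-13 J
D = A*E*t/m = 3.7500e+08*1.34568e-13*3129/1.9
D = 0.0831 Gy


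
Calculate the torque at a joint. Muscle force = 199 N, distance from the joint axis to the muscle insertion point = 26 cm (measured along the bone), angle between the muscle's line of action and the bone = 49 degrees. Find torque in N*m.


Torque = F * d * sin(theta)   (moment arm = d*sin(theta))
d = 26 cm = 0.26 m
Torque = 199 * 0.26 * sin(49)
Torque = 39.05 N*m


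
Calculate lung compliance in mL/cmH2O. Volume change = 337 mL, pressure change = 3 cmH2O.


C = dV / dP
C = 337 / 3
C = 112.3 mL/cmH2O


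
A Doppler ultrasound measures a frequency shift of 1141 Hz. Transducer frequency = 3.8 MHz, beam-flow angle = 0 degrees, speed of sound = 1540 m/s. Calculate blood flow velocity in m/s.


v = fd * c / (2 * f0 * cos(theta))
v = 1141 * 1540 / (2 * 3.8000e+06 * cos(0))
v = 0.2312 m/s


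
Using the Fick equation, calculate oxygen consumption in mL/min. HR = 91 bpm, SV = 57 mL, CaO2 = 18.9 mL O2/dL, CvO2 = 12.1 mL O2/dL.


CO = HR*SV = 91*57/1000 = 5.187 L/min
a-v O2 diff = 18.9 - 12.1 = 6.8 mL/dL
VO2 = CO * (CaO2-CvO2) * 10 dL/L
VO2 = 5.187 * 6.8 * 10
VO2 = 352.7 mL/min


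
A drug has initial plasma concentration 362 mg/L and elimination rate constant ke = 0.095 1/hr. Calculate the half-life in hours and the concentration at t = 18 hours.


t_half = ln(2) / ke = 0.693147 / 0.095 = 7.296 hr
C(t) = C0 * exp(-ke*t) = 362 * exp(-0.095*18)
C(18) = 65.47 mg/L


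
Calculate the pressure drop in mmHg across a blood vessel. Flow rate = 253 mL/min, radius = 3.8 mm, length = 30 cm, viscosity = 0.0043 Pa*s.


dP = 8*mu*L*Q / (pi*r^4)
Q = 253 mL/min = 4.21667e-06 m^3/s
dP = 66.4301 Pa = 66.4301 / 133.322 mmHg = 0.4983 mmHg


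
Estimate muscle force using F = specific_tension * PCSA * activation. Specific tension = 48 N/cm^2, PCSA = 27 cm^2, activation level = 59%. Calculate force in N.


F = sigma * PCSA * activation
F = 48 * 27 * 0.59
F = 764.6 N


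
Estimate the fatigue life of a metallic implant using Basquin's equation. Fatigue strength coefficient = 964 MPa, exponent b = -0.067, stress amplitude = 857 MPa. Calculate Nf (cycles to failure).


sigma_a = sigma_f' * (2Nf)^b
2Nf = (sigma_a/sigma_f')^(1/b)
2Nf = (857/964)^(1/-0.067)
2Nf = 5.789353
Nf = 2.895


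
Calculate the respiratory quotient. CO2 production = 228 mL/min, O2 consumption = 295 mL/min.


RQ = VCO2 / VO2
RQ = 228 / 295
RQ = 0.7729


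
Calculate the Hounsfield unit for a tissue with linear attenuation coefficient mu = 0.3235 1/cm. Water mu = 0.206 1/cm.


HU = ((mu_tissue - mu_water) / mu_water) * 1000
HU = ((0.3235 - 0.206) / 0.206) * 1000
HU = 570.4


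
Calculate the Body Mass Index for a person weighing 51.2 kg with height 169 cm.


BMI = weight / height^2
height = 169 cm = 1.69 m
BMI = 51.2 / 1.69^2
BMI = 17.93 kg/m^2


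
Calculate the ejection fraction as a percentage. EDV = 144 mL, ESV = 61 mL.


SV = EDV - ESV = 144 - 61 = 83 mL
EF = SV/EDV * 100 = 83/144 * 100
EF = 57.64%


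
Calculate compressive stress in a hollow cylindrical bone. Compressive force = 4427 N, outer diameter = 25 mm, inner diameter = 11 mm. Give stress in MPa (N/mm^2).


A = pi*(r_o^2 - r_i^2)
r_o = 12.5 mm, r_i = 5.5 mm
A = 395.841 mm^2
sigma = F/A = 4427 / 395.841
sigma = 11.18 MPa


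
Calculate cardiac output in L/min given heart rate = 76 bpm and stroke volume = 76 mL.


CO = HR * SV
CO = 76 * 76 / 1000
CO = 5.776 L/min


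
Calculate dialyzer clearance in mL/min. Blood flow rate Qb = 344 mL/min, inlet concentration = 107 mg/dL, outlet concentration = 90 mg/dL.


K = Qb * (Cb_in - Cb_out) / Cb_in
K = 344 * (107 - 90) / 107
K = 54.65 mL/min


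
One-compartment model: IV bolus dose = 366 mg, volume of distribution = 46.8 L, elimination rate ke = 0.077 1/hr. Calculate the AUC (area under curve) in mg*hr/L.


C0 = Dose/Vd = 366/46.8 = 7.82051 mg/L
AUC = C0/ke = 7.82051/0.077
AUC = 101.6 mg*hr/L


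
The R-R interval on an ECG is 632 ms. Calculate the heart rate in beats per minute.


HR = 60 / RR_interval(s)
RR = 632 ms = 0.632 s
HR = 60 / 0.632 = 94.94 bpm


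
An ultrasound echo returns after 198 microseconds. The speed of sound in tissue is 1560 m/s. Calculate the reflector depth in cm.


depth = c * t / 2
t = 198 us = 1.9800e-04 s
depth = 1560 * 1.9800e-04 / 2
depth = 0.15444 m = 15.444 cm


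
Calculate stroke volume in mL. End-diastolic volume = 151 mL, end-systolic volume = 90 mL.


SV = EDV - ESV
SV = 151 - 90
SV = 61 mL


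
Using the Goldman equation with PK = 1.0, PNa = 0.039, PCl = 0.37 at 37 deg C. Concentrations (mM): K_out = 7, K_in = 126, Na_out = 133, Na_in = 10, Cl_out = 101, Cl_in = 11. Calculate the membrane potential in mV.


Vm = (RT/F)*ln((PK*Ko + PNa*Nao + PCl*Cli)/(PK*Ki + PNa*Nai + PCl*Clo))
Numer = 16.257, Denom = 163.76
Vm = -61.73 mV


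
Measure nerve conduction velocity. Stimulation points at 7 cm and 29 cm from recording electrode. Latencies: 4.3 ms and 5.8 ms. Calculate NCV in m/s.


Distance = (29 - 7) / 100 = 0.22 m
dt = (5.8 - 4.3) / 1000 = 0.0015 s
NCV = dist / dt = 146.7 m/s


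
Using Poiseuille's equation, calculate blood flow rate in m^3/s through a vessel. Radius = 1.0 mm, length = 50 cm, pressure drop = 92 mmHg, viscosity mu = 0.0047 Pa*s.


Q = pi*r^4*dP / (8*mu*L)
r = 0.001 m, L = 0.5 m
dP = 92 mmHg = 12265.624 Pa
Q = 2.0497e-06 m^3/s


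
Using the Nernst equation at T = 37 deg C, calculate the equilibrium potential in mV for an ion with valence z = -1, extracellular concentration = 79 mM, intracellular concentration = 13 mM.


E = (RT/(zF)) * ln(C_out/C_in)
T = 37 + 273.15 = 310.15 K
E = (8.314 * 310.15 / (-1 * 96485)) * ln(79/13)
E = -48.23 mV


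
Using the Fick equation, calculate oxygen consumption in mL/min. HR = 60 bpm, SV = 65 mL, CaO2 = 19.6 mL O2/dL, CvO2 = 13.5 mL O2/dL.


CO = HR*SV = 60*65/1000 = 3.9 L/min
a-v O2 diff = 19.6 - 13.5 = 6.1 mL/dL
VO2 = CO * (CaO2-CvO2) * 10 dL/L
VO2 = 3.9 * 6.1 * 10
VO2 = 237.9 mL/min


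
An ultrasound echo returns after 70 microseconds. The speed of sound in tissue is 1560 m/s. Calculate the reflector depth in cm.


depth = c * t / 2
t = 70 us = 7.0000e-05 s
depth = 1560 * 7.0000e-05 / 2
depth = 0.0546 m = 5.46 cm


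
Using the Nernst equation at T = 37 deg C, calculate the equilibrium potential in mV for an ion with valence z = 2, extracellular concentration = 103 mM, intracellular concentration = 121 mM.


E = (RT/(zF)) * ln(C_out/C_in)
T = 37 + 273.15 = 310.15 K
E = (8.314 * 310.15 / (2 * 96485)) * ln(103/121)
E = -2.152 mV


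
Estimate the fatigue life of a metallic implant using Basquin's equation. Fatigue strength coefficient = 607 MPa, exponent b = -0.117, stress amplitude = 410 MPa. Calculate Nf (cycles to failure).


sigma_a = sigma_f' * (2Nf)^b
2Nf = (sigma_a/sigma_f')^(1/b)
2Nf = (410/607)^(1/-0.117)
2Nf = 28.605634
Nf = 14.3


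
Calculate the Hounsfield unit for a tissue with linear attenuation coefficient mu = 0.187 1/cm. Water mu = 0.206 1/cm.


HU = ((mu_tissue - mu_water) / mu_water) * 1000
HU = ((0.187 - 0.206) / 0.206) * 1000
HU = -92.23


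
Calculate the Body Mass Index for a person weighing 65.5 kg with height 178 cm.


BMI = weight / height^2
height = 178 cm = 1.78 m
BMI = 65.5 / 1.78^2
BMI = 20.67 kg/m^2


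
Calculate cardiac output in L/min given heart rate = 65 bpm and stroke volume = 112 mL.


CO = HR * SV
CO = 65 * 112 / 1000
CO = 7.28 L/min


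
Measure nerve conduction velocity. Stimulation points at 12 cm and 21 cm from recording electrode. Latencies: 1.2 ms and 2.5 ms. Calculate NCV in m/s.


Distance = (21 - 12) / 100 = 0.09 m
dt = (2.5 - 1.2) / 1000 = 0.0013 s
NCV = dist / dt = 69.23 m/s


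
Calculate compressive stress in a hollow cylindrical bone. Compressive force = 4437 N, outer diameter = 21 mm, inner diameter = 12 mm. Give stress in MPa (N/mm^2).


A = pi*(r_o^2 - r_i^2)
r_o = 10.5 mm, r_i = 6 mm
A = 233.263 mm^2
sigma = F/A = 4437 / 233.263
sigma = 19.02 MPa


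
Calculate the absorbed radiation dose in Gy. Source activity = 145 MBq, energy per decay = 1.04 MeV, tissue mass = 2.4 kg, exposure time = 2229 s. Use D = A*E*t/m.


A = 145 MBq = 1.4500e+08 Bq
E = 1.04 MeV = 1.66608e-13 J
D = A*E*t/m = 1.4500e+08*1.66608e-13*2229/2.4
D = 0.02244 Gy


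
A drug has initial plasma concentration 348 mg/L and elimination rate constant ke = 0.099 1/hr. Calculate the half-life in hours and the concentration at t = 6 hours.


t_half = ln(2) / ke = 0.693147 / 0.099 = 7.001 hr
C(t) = C0 * exp(-ke*t) = 348 * exp(-0.099*6)
C(6) = 192.1 mg/L


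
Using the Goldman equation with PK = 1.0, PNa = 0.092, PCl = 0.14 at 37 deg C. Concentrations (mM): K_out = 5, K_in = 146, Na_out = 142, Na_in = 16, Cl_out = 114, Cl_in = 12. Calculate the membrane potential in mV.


Vm = (RT/F)*ln((PK*Ko + PNa*Nao + PCl*Cli)/(PK*Ki + PNa*Nai + PCl*Clo))
Numer = 19.744, Denom = 163.432
Vm = -56.49 mV


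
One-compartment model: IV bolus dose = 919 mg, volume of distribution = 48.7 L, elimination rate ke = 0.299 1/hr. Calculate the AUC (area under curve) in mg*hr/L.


C0 = Dose/Vd = 919/48.7 = 18.8706 mg/L
AUC = C0/ke = 18.8706/0.299
AUC = 63.11 mg*hr/L


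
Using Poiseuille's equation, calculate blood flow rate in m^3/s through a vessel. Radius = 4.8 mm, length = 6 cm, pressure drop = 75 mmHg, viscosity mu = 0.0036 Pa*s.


Q = pi*r^4*dP / (8*mu*L)
r = 0.0048 m, L = 0.06 m
dP = 75 mmHg = 9999.15 Pa
Q = 0.00965 m^3/s


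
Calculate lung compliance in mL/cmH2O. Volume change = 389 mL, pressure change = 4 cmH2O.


C = dV / dP
C = 389 / 4
C = 97.25 mL/cmH2O


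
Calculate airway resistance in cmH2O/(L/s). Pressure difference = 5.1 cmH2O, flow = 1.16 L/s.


R = dP / flow
R = 5.1 / 1.16
R = 4.397 cmH2O/(L/s)


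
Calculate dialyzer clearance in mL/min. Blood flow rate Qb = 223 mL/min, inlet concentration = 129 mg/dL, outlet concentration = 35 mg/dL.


K = Qb * (Cb_in - Cb_out) / Cb_in
K = 223 * (129 - 35) / 129
K = 162.5 mL/min


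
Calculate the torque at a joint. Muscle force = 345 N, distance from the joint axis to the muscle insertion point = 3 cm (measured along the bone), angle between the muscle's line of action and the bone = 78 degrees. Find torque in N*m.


Torque = F * d * sin(theta)   (moment arm = d*sin(theta))
d = 3 cm = 0.03 m
Torque = 345 * 0.03 * sin(78)
Torque = 10.12 N*m


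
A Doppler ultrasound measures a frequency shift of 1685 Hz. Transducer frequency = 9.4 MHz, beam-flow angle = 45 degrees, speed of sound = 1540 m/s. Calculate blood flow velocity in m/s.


v = fd * c / (2 * f0 * cos(theta))
v = 1685 * 1540 / (2 * 9.4000e+06 * cos(45))
v = 0.1952 m/s


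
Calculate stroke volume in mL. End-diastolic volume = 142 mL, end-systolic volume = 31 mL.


SV = EDV - ESV
SV = 142 - 31
SV = 111 mL


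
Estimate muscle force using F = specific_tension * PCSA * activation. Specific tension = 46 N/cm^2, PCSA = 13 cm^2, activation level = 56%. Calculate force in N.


F = sigma * PCSA * activation
F = 46 * 13 * 0.56
F = 334.9 N


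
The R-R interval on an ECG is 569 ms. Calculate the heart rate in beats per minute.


HR = 60 / RR_interval(s)
RR = 569 ms = 0.569 s
HR = 60 / 0.569 = 105.4 bpm


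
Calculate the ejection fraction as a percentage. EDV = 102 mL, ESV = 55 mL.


SV = EDV - ESV = 102 - 55 = 47 mL
EF = SV/EDV * 100 = 47/102 * 100
EF = 46.08%


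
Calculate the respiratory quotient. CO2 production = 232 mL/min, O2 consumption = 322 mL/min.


RQ = VCO2 / VO2
RQ = 232 / 322
RQ = 0.7205


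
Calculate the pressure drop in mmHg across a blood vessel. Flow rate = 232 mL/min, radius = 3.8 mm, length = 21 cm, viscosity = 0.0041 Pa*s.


dP = 8*mu*L*Q / (pi*r^4)
Q = 232 mL/min = 3.86667e-06 m^3/s
dP = 40.658 Pa = 40.658 / 133.322 mmHg = 0.305 mmHg


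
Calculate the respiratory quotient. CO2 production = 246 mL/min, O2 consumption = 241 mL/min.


RQ = VCO2 / VO2
RQ = 246 / 241
RQ = 1.021


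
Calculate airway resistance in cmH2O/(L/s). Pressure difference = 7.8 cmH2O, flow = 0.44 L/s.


R = dP / flow
R = 7.8 / 0.44
R = 17.73 cmH2O/(L/s)


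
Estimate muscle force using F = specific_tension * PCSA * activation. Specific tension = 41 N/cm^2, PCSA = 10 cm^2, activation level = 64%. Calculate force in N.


F = sigma * PCSA * activation
F = 41 * 10 * 0.64
F = 262.4 N


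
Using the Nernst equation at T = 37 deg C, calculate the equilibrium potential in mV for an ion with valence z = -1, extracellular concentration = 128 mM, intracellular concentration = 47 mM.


E = (RT/(zF)) * ln(C_out/C_in)
T = 37 + 273.15 = 310.15 K
E = (8.314 * 310.15 / (-1 * 96485)) * ln(128/47)
E = -26.78 mV


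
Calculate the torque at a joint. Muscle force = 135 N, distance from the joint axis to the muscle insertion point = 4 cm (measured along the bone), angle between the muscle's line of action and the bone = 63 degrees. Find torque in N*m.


Torque = F * d * sin(theta)   (moment arm = d*sin(theta))
d = 4 cm = 0.04 m
Torque = 135 * 0.04 * sin(63)
Torque = 4.811 N*m


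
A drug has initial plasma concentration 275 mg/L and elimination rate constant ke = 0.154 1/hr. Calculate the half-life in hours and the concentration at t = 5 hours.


t_half = ln(2) / ke = 0.693147 / 0.154 = 4.501 hr
C(t) = C0 * exp(-ke*t) = 275 * exp(-0.154*5)
C(5) = 127.3 mg/L


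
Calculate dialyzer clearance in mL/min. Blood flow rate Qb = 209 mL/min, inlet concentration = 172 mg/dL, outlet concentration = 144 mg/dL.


K = Qb * (Cb_in - Cb_out) / Cb_in
K = 209 * (172 - 144) / 172
K = 34.02 mL/min


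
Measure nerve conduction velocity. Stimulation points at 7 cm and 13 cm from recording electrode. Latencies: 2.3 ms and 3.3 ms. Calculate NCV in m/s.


Distance = (13 - 7) / 100 = 0.06 m
dt = (3.3 - 2.3) / 1000 = 0.001 s
NCV = dist / dt = 60 m/s


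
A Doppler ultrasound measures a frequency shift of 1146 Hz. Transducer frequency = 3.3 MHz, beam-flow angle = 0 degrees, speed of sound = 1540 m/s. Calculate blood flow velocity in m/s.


v = fd * c / (2 * f0 * cos(theta))
v = 1146 * 1540 / (2 * 3.3000e+06 * cos(0))
v = 0.2674 m/s


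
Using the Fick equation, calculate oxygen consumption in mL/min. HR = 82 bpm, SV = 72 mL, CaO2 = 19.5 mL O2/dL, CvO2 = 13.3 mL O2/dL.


CO = HR*SV = 82*72/1000 = 5.904 L/min
a-v O2 diff = 19.5 - 13.3 = 6.2 mL/dL
VO2 = CO * (CaO2-CvO2) * 10 dL/L
VO2 = 5.904 * 6.2 * 10
VO2 = 366 mL/min


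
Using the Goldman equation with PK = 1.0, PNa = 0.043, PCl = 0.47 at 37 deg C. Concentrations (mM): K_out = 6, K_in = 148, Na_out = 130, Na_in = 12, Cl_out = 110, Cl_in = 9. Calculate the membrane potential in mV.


Vm = (RT/F)*ln((PK*Ko + PNa*Nao + PCl*Cli)/(PK*Ki + PNa*Nai + PCl*Clo))
Numer = 15.82, Denom = 200.216
Vm = -67.83 mV


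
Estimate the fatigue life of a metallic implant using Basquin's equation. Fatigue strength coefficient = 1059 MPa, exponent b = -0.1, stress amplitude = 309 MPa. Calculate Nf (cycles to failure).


sigma_a = sigma_f' * (2Nf)^b
2Nf = (sigma_a/sigma_f')^(1/b)
2Nf = (309/1059)^(1/-0.1)
2Nf = 223550.07
Nf = 1.118e+05


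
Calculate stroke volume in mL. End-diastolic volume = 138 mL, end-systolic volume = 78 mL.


SV = EDV - ESV
SV = 138 - 78
SV = 60 mL


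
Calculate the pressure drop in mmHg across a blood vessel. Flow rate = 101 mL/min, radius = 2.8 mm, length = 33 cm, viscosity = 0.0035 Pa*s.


dP = 8*mu*L*Q / (pi*r^4)
Q = 101 mL/min = 1.68333e-06 m^3/s
dP = 80.5488 Pa = 80.5488 / 133.322 mmHg = 0.6042 mmHg


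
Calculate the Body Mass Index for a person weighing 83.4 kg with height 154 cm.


BMI = weight / height^2
height = 154 cm = 1.54 m
BMI = 83.4 / 1.54^2
BMI = 35.17 kg/m^2


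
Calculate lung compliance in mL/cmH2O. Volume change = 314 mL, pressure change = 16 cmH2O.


C = dV / dP
C = 314 / 16
C = 19.62 mL/cmH2O


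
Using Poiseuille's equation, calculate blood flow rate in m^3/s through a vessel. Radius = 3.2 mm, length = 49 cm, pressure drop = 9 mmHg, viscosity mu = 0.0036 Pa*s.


Q = pi*r^4*dP / (8*mu*L)
r = 0.0032 m, L = 0.49 m
dP = 9 mmHg = 1199.898 Pa
Q = 2.8010e-05 m^3/s


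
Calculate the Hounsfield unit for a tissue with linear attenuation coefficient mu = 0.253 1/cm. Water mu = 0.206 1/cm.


HU = ((mu_tissue - mu_water) / mu_water) * 1000
HU = ((0.253 - 0.206) / 0.206) * 1000
HU = 228.2


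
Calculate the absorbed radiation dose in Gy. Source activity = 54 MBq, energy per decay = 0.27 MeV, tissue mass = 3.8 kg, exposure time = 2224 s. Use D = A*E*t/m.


A = 54 MBq = 5.4000e+07 Bq
E = 0.27 MeV = 4.3254e-14 J
D = A*E*t/m = 5.4000e+07*4.3254e-14*2224/3.8
D = 0.001367 Gy


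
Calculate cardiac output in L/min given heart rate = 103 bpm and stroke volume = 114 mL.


CO = HR * SV
CO = 103 * 114 / 1000
CO = 11.74 L/min


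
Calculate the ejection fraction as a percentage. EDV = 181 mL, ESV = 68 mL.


SV = EDV - ESV = 181 - 68 = 113 mL
EF = SV/EDV * 100 = 113/181 * 100
EF = 62.43%


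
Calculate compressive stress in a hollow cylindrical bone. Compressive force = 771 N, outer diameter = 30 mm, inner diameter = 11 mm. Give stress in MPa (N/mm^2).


A = pi*(r_o^2 - r_i^2)
r_o = 15 mm, r_i = 5.5 mm
A = 611.825 mm^2
sigma = F/A = 771 / 611.825
sigma = 1.26 MPa


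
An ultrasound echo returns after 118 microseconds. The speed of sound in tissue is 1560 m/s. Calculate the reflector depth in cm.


depth = c * t / 2
t = 118 us = 1.1800e-04 s
depth = 1560 * 1.1800e-04 / 2
depth = 0.09204 m = 9.204 cm


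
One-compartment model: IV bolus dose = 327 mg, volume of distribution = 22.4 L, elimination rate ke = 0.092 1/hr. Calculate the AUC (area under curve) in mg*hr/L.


C0 = Dose/Vd = 327/22.4 = 14.5982 mg/L
AUC = C0/ke = 14.5982/0.092
AUC = 158.7 mg*hr/L


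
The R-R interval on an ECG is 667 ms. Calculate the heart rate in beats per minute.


HR = 60 / RR_interval(s)
RR = 667 ms = 0.667 s
HR = 60 / 0.667 = 89.96 bpm


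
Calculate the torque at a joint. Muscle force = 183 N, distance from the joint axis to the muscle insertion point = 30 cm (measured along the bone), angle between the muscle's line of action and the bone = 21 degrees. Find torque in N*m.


Torque = F * d * sin(theta)   (moment arm = d*sin(theta))
d = 30 cm = 0.3 m
Torque = 183 * 0.3 * sin(21)
Torque = 19.67 N*m


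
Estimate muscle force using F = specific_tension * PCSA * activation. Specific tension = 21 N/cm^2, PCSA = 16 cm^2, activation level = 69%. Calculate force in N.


F = sigma * PCSA * activation
F = 21 * 16 * 0.69
F = 231.8 N


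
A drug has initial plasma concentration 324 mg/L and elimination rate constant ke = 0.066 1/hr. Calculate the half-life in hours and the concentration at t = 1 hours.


t_half = ln(2) / ke = 0.693147 / 0.066 = 10.5 hr
C(t) = C0 * exp(-ke*t) = 324 * exp(-0.066*1)
C(1) = 303.3 mg/L


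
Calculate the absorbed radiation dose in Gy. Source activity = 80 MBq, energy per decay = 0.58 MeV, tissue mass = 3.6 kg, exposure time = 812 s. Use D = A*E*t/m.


A = 80 MBq = 8.0000e+07 Bq
E = 0.58 MeV = 9.2916e-14 J
D = A*E*t/m = 8.0000e+07*9.2916e-14*812/3.6
D = 0.001677 Gy


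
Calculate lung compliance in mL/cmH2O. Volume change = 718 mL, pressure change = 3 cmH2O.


C = dV / dP
C = 718 / 3
C = 239.3 mL/cmH2O


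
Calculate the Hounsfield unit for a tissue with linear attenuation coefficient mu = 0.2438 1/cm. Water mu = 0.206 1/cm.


HU = ((mu_tissue - mu_water) / mu_water) * 1000
HU = ((0.2438 - 0.206) / 0.206) * 1000
HU = 183.5


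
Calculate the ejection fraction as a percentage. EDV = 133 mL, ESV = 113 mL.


SV = EDV - ESV = 133 - 113 = 20 mL
EF = SV/EDV * 100 = 20/133 * 100
EF = 15.04%


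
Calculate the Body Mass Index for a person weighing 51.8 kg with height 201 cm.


BMI = weight / height^2
height = 201 cm = 2.01 m
BMI = 51.8 / 2.01^2
BMI = 12.82 kg/m^2


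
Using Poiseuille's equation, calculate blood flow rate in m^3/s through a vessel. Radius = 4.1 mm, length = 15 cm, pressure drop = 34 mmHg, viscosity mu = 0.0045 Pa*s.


Q = pi*r^4*dP / (8*mu*L)
r = 0.0041 m, L = 0.15 m
dP = 34 mmHg = 4532.948 Pa
Q = 7.4520e-04 m^3/s


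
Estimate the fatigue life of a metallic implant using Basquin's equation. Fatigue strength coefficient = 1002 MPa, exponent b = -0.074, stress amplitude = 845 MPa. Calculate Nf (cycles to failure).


sigma_a = sigma_f' * (2Nf)^b
2Nf = (sigma_a/sigma_f')^(1/b)
2Nf = (845/1002)^(1/-0.074)
2Nf = 10.003427
Nf = 5.002


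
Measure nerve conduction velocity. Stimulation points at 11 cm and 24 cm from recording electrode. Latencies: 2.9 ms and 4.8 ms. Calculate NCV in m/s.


Distance = (24 - 11) / 100 = 0.13 m
dt = (4.8 - 2.9) / 1000 = 0.0019 s
NCV = dist / dt = 68.42 m/s


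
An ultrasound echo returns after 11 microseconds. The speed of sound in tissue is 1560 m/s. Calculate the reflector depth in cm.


depth = c * t / 2
t = 11 us = 1.1000e-05 s
depth = 1560 * 1.1000e-05 / 2
depth = 0.00858 m = 0.858 cm


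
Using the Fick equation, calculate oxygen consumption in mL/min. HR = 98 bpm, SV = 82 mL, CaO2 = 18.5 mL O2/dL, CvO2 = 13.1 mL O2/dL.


CO = HR*SV = 98*82/1000 = 8.036 L/min
a-v O2 diff = 18.5 - 13.1 = 5.4 mL/dL
VO2 = CO * (CaO2-CvO2) * 10 dL/L
VO2 = 8.036 * 5.4 * 10
VO2 = 433.9 mL/min


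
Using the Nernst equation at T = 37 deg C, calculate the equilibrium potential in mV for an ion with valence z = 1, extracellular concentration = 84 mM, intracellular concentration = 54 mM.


E = (RT/(zF)) * ln(C_out/C_in)
T = 37 + 273.15 = 310.15 K
E = (8.314 * 310.15 / (1 * 96485)) * ln(84/54)
E = 11.81 mV


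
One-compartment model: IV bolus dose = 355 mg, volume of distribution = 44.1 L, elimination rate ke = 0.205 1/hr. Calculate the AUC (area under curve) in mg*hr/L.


C0 = Dose/Vd = 355/44.1 = 8.04989 mg/L
AUC = C0/ke = 8.04989/0.205
AUC = 39.27 mg*hr/L
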